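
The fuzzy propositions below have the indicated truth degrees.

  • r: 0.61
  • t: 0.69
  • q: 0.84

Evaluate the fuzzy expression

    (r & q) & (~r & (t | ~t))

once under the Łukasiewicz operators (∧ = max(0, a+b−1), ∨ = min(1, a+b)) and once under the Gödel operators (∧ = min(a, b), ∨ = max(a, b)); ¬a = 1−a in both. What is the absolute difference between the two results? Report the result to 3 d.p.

0.390

Under Łukasiewicz:
  r & q = max(0, a+b−1) on (0.61, 0.84) = 0.45
  ~r = 1 − 0.61 = 0.39
  ~t = 1 − 0.69 = 0.31
  t | ~t = min(1, a+b) on (0.69, 0.31) = 1.00
  ~r & (t | ~t) = max(0, a+b−1) on (0.39, 1.00) = 0.39
  (r & q) & (~r & (t | ~t)) = max(0, a+b−1) on (0.45, 0.39) = 0.00
  → value = 0.0000
Under Gödel:
  r & q = min(a, b) on (0.61, 0.84) = 0.61
  ~r = 1 − 0.61 = 0.39
  ~t = 1 − 0.69 = 0.31
  t | ~t = max(a, b) on (0.69, 0.31) = 0.69
  ~r & (t | ~t) = min(a, b) on (0.39, 0.69) = 0.39
  (r & q) & (~r & (t | ~t)) = min(a, b) on (0.61, 0.39) = 0.39
  → value = 0.3900
|0.0000 − 0.3900| = 0.390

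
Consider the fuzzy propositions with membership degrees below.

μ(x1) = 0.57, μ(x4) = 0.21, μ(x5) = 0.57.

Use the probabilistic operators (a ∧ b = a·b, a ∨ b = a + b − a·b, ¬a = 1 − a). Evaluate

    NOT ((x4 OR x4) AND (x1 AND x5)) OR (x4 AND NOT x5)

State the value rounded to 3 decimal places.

0.889

x4 OR x4 = a + b − a·b on (0.2100, 0.2100) = 0.3759
x1 AND x5 = a·b on (0.5700, 0.5700) = 0.3249
(x4 OR x4) AND (x1 AND x5) = a·b on (0.3759, 0.3249) = 0.1221
NOT ((x4 OR x4) AND (x1 AND x5)) = 1 − 0.1221 = 0.8779
NOT x5 = 1 − 0.5700 = 0.4300
x4 AND NOT x5 = a·b on (0.2100, 0.4300) = 0.0903
NOT ((x4 OR x4) AND (x1 AND x5)) OR (x4 AND NOT x5) = a + b − a·b on (0.8779, 0.0903) = 0.8889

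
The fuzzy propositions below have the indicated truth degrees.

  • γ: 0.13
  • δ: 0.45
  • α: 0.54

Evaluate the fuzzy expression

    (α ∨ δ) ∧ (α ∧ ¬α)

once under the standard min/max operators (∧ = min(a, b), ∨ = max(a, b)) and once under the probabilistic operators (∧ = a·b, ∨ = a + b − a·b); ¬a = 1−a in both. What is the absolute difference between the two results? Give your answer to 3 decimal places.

0.274

Under standard min/max:
  α ∨ δ = max(a, b) on (0.54, 0.45) = 0.54
  ¬α = 1 − 0.54 = 0.46
  α ∧ ¬α = min(a, b) on (0.54, 0.46) = 0.46
  (α ∨ δ) ∧ (α ∧ ¬α) = min(a, b) on (0.54, 0.46) = 0.46
  → value = 0.4600
Under probabilistic:
  α ∨ δ = a + b − a·b on (0.5400, 0.4500) = 0.7470
  ¬α = 1 − 0.5400 = 0.4600
  α ∧ ¬α = a·b on (0.5400, 0.4600) = 0.2484
  (α ∨ δ) ∧ (α ∧ ¬α) = a·b on (0.7470, 0.2484) = 0.1856
  → value = 0.1856
|0.4600 − 0.1856| = 0.274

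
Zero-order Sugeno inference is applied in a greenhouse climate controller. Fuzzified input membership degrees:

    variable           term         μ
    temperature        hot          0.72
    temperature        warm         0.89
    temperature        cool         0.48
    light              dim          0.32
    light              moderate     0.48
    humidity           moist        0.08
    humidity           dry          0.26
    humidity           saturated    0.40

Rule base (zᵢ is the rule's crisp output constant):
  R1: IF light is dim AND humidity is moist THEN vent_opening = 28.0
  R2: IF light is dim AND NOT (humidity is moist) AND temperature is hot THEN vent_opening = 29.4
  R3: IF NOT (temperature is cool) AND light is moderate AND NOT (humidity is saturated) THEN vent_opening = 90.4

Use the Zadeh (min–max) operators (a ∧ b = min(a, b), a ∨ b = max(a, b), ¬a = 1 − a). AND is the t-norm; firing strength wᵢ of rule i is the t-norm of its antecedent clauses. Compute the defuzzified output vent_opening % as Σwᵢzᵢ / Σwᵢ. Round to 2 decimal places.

62.55

R1 (z=28.0): dim=0.32, moist=0.08; AND[min(a, b)] → w = 0.08
R2 (z=29.4): dim=0.32, ¬moist=1−0.08=0.92, hot=0.72; AND[min(a, b)] → w = 0.32
R3 (z=90.4): ¬cool=1−0.48=0.52, moderate=0.48, ¬saturated=1−0.40=0.60; AND[min(a, b)] → w = 0.48
Weighted average = (0.08·28.0 + 0.32·29.4 + 0.48·90.4) / (0.08 + 0.32 + 0.48)
  = 55.0400 / 0.8800 = 62.55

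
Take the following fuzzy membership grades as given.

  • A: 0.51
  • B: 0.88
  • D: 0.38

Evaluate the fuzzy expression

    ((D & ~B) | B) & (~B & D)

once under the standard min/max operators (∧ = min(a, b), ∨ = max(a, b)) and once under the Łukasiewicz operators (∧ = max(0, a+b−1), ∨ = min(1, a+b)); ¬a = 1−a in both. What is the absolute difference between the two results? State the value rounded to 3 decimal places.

Under standard min/max:
  ~B = 1 − 0.88 = 0.12
  D & ~B = min(a, b) on (0.38, 0.12) = 0.12
  (D & ~B) | B = max(a, b) on (0.12, 0.88) = 0.88
  ~B = 1 − 0.88 = 0.12
  ~B & D = min(a, b) on (0.12, 0.38) = 0.12
  ((D & ~B) | B) & (~B & D) = min(a, b) on (0.88, 0.12) = 0.12
  → value = 0.1200
Under Łukasiewicz:
  ~B = 1 − 0.88 = 0.12
  D & ~B = max(0, a+b−1) on (0.38, 0.12) = 0.00
  (D & ~B) | B = min(1, a+b) on (0.00, 0.88) = 0.88
  ~B = 1 − 0.88 = 0.12
  ~B & D = max(0, a+b−1) on (0.12, 0.38) = 0.00
  ((D & ~B) | B) & (~B & D) = max(0, a+b−1) on (0.88, 0.00) = 0.00
  → value = 0.0000
|0.1200 − 0.0000| = 0.120

0.120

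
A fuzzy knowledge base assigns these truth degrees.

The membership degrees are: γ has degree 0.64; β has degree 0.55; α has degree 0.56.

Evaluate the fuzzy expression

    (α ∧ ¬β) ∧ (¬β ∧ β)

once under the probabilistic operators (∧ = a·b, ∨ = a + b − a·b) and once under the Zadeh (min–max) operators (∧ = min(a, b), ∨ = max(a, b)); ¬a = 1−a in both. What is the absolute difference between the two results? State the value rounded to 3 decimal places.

0.388

Under probabilistic:
  ¬β = 1 − 0.5500 = 0.4500
  α ∧ ¬β = a·b on (0.5600, 0.4500) = 0.2520
  ¬β = 1 − 0.5500 = 0.4500
  ¬β ∧ β = a·b on (0.4500, 0.5500) = 0.2475
  (α ∧ ¬β) ∧ (¬β ∧ β) = a·b on (0.2520, 0.2475) = 0.0624
  → value = 0.0624
Under Zadeh (min–max):
  ¬β = 1 − 0.55 = 0.45
  α ∧ ¬β = min(a, b) on (0.56, 0.45) = 0.45
  ¬β = 1 − 0.55 = 0.45
  ¬β ∧ β = min(a, b) on (0.45, 0.55) = 0.45
  (α ∧ ¬β) ∧ (¬β ∧ β) = min(a, b) on (0.45, 0.45) = 0.45
  → value = 0.4500
|0.0624 − 0.4500| = 0.388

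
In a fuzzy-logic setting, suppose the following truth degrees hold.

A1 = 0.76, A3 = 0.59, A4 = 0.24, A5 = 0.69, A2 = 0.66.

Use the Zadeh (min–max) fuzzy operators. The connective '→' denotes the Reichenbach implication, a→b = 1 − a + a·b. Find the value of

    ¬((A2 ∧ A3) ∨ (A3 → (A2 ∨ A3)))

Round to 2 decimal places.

0.20

A2 ∧ A3 = min(a, b) on (0.66, 0.59) = 0.59
A2 ∨ A3 = max(a, b) on (0.66, 0.59) = 0.66
A3 → (A2 ∨ A3)  [Reichenbach: 1 − a + a·b] with a=0.59, b=0.66 → 0.80
(A2 ∧ A3) ∨ (A3 → (A2 ∨ A3)) = max(a, b) on (0.59, 0.80) = 0.80
¬((A2 ∧ A3) ∨ (A3 → (A2 ∨ A3))) = 1 − 0.80 = 0.20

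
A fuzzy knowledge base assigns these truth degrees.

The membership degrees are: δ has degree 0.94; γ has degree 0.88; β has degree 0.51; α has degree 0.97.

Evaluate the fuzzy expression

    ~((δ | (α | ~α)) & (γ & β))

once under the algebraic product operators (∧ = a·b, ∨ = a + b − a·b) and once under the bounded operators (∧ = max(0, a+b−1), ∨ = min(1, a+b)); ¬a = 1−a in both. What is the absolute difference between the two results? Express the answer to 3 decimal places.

0.058

Under algebraic product:
  ~α = 1 − 0.9700 = 0.0300
  α | ~α = a + b − a·b on (0.9700, 0.0300) = 0.9709
  δ | (α | ~α) = a + b − a·b on (0.9400, 0.9709) = 0.9983
  γ & β = a·b on (0.8800, 0.5100) = 0.4488
  (δ | (α | ~α)) & (γ & β) = a·b on (0.9983, 0.4488) = 0.4480
  ~((δ | (α | ~α)) & (γ & β)) = 1 − 0.4480 = 0.5520
  → value = 0.5520
Under bounded:
  ~α = 1 − 0.97 = 0.03
  α | ~α = min(1, a+b) on (0.97, 0.03) = 1.00
  δ | (α | ~α) = min(1, a+b) on (0.94, 1.00) = 1.00
  γ & β = max(0, a+b−1) on (0.88, 0.51) = 0.39
  (δ | (α | ~α)) & (γ & β) = max(0, a+b−1) on (1.00, 0.39) = 0.39
  ~((δ | (α | ~α)) & (γ & β)) = 1 − 0.39 = 0.61
  → value = 0.6100
|0.5520 − 0.6100| = 0.058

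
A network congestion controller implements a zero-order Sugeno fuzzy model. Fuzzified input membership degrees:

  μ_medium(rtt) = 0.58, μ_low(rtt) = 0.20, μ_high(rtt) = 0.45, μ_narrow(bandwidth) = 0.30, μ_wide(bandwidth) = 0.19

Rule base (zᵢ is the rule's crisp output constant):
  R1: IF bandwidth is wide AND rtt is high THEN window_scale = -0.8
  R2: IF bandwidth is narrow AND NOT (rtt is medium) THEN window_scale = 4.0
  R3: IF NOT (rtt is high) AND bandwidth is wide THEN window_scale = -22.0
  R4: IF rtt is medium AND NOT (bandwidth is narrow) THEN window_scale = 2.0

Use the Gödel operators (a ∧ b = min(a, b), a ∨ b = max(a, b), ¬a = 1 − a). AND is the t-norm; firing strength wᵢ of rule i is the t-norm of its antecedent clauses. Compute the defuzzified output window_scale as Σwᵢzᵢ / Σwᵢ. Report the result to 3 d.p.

-1.565

R1 (z=-0.8): wide=0.19, high=0.45; AND[min(a, b)] → w = 0.19
R2 (z=4.0): narrow=0.30, ¬medium=1−0.58=0.42; AND[min(a, b)] → w = 0.30
R3 (z=-22.0): ¬high=1−0.45=0.55, wide=0.19; AND[min(a, b)] → w = 0.19
R4 (z=2.0): medium=0.58, ¬narrow=1−0.30=0.70; AND[min(a, b)] → w = 0.58
Weighted average = (0.19·-0.8 + 0.30·4.0 + 0.19·-22.0 + 0.58·2.0) / (0.19 + 0.30 + 0.19 + 0.58)
  = -1.9720 / 1.2600 = -1.565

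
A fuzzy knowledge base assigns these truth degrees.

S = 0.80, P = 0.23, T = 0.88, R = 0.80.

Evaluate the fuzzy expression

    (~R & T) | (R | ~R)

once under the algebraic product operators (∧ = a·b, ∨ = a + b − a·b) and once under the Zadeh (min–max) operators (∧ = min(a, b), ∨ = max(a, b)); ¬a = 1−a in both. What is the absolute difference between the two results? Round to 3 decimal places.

Under algebraic product:
  ~R = 1 − 0.8000 = 0.2000
  ~R & T = a·b on (0.2000, 0.8800) = 0.1760
  ~R = 1 − 0.8000 = 0.2000
  R | ~R = a + b − a·b on (0.8000, 0.2000) = 0.8400
  (~R & T) | (R | ~R) = a + b − a·b on (0.1760, 0.8400) = 0.8682
  → value = 0.8682
Under Zadeh (min–max):
  ~R = 1 − 0.80 = 0.20
  ~R & T = min(a, b) on (0.20, 0.88) = 0.20
  ~R = 1 − 0.80 = 0.20
  R | ~R = max(a, b) on (0.80, 0.20) = 0.80
  (~R & T) | (R | ~R) = max(a, b) on (0.20, 0.80) = 0.80
  → value = 0.8000
|0.8682 − 0.8000| = 0.068

0.068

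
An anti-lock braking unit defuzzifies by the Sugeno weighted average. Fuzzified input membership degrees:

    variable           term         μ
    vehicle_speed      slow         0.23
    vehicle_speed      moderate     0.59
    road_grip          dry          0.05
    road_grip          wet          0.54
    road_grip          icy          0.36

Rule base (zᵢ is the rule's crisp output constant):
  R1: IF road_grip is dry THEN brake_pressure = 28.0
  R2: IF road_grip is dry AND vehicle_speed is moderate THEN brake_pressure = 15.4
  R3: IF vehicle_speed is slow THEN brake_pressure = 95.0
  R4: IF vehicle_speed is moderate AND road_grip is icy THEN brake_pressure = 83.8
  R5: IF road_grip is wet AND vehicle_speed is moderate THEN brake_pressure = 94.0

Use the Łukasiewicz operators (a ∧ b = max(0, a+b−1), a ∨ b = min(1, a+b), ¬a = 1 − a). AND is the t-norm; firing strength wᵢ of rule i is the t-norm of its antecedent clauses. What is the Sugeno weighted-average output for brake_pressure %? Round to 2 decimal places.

R1 (z=28.0): dry=0.05 → w = 0.05
R2 (z=15.4): dry=0.05, moderate=0.59; AND[max(0, a+b−1)] → w = 0.00
R3 (z=95.0): slow=0.23 → w = 0.23
R4 (z=83.8): moderate=0.59, icy=0.36; AND[max(0, a+b−1)] → w = 0.00
R5 (z=94.0): wet=0.54, moderate=0.59; AND[max(0, a+b−1)] → w = 0.13
Weighted average = (0.05·28.0 + 0.00·15.4 + 0.23·95.0 + 0.00·83.8 + 0.13·94.0) / (0.05 + 0.00 + 0.23 + 0.00 + 0.13)
  = 35.4700 / 0.4100 = 86.51

86.51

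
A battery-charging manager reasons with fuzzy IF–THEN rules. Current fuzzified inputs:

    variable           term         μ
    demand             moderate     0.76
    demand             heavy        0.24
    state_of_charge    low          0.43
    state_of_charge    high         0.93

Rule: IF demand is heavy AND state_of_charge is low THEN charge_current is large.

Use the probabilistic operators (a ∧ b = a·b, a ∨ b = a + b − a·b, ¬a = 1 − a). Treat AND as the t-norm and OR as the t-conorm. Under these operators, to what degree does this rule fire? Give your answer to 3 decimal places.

firing strength: heavy=0.24, low=0.43; AND[a·b] → w = 0.1032

0.103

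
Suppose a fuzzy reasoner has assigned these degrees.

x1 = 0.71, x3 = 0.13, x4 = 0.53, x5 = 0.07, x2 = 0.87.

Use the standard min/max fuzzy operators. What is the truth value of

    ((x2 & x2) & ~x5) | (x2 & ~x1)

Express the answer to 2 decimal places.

x2 & x2 = min(a, b) on (0.87, 0.87) = 0.87
~x5 = 1 − 0.07 = 0.93
(x2 & x2) & ~x5 = min(a, b) on (0.87, 0.93) = 0.87
~x1 = 1 − 0.71 = 0.29
x2 & ~x1 = min(a, b) on (0.87, 0.29) = 0.29
((x2 & x2) & ~x5) | (x2 & ~x1) = max(a, b) on (0.87, 0.29) = 0.87

0.87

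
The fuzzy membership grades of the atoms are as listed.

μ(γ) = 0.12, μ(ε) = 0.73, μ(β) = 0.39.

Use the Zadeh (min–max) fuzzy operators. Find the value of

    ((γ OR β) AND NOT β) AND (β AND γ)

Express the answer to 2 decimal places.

γ OR β = max(a, b) on (0.12, 0.39) = 0.39
NOT β = 1 − 0.39 = 0.61
(γ OR β) AND NOT β = min(a, b) on (0.39, 0.61) = 0.39
β AND γ = min(a, b) on (0.39, 0.12) = 0.12
((γ OR β) AND NOT β) AND (β AND γ) = min(a, b) on (0.39, 0.12) = 0.12

0.12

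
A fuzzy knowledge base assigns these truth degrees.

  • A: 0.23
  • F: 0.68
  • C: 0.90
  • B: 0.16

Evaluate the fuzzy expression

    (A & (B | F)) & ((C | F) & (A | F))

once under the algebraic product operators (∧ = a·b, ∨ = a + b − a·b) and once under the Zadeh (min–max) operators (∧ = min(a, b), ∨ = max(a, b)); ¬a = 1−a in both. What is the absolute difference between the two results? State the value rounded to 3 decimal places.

0.107

Under algebraic product:
  B | F = a + b − a·b on (0.1600, 0.6800) = 0.7312
  A & (B | F) = a·b on (0.2300, 0.7312) = 0.1682
  C | F = a + b − a·b on (0.9000, 0.6800) = 0.9680
  A | F = a + b − a·b on (0.2300, 0.6800) = 0.7536
  (C | F) & (A | F) = a·b on (0.9680, 0.7536) = 0.7295
  (A & (B | F)) & ((C | F) & (A | F)) = a·b on (0.1682, 0.7295) = 0.1227
  → value = 0.1227
Under Zadeh (min–max):
  B | F = max(a, b) on (0.16, 0.68) = 0.68
  A & (B | F) = min(a, b) on (0.23, 0.68) = 0.23
  C | F = max(a, b) on (0.90, 0.68) = 0.90
  A | F = max(a, b) on (0.23, 0.68) = 0.68
  (C | F) & (A | F) = min(a, b) on (0.90, 0.68) = 0.68
  (A & (B | F)) & ((C | F) & (A | F)) = min(a, b) on (0.23, 0.68) = 0.23
  → value = 0.2300
|0.1227 − 0.2300| = 0.107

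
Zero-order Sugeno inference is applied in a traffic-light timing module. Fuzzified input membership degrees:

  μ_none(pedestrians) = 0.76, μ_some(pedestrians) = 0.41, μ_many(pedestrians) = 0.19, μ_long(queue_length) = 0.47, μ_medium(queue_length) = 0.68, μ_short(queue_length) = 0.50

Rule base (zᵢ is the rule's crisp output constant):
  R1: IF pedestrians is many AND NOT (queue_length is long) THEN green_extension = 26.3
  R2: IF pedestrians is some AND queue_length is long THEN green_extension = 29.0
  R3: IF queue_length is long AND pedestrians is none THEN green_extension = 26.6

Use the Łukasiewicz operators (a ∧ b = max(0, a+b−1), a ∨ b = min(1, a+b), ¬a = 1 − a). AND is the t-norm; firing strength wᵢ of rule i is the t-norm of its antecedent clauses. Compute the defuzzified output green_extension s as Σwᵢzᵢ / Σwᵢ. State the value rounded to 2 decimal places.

R1 (z=26.3): many=0.19, ¬long=1−0.47=0.53; AND[max(0, a+b−1)] → w = 0.00
R2 (z=29.0): some=0.41, long=0.47; AND[max(0, a+b−1)] → w = 0.00
R3 (z=26.6): long=0.47, none=0.76; AND[max(0, a+b−1)] → w = 0.23
Weighted average = (0.00·26.3 + 0.00·29.0 + 0.23·26.6) / (0.00 + 0.00 + 0.23)
  = 6.1180 / 0.2300 = 26.60

26.60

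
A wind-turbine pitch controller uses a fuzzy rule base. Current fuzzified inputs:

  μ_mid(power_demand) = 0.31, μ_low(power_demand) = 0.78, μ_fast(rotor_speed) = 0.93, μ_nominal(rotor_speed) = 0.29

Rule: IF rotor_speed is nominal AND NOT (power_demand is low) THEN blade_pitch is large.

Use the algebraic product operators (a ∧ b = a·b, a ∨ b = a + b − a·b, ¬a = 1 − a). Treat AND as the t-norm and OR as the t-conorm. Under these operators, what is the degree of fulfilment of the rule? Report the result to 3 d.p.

0.064

firing strength: nominal=0.29, ¬low=1−0.78=0.22; AND[a·b] → w = 0.0638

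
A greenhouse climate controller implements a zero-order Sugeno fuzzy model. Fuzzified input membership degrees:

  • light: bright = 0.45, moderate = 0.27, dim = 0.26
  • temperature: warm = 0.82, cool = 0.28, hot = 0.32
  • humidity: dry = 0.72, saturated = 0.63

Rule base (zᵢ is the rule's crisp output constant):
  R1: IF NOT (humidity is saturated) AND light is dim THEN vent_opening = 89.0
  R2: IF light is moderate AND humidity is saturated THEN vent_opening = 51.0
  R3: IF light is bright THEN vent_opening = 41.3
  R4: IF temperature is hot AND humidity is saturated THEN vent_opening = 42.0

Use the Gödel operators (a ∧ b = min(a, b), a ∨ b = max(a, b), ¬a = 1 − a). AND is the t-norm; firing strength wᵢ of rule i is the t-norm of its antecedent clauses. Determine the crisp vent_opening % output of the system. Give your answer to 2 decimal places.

53.03

R1 (z=89.0): ¬saturated=1−0.63=0.37, dim=0.26; AND[min(a, b)] → w = 0.26
R2 (z=51.0): moderate=0.27, saturated=0.63; AND[min(a, b)] → w = 0.27
R3 (z=41.3): bright=0.45 → w = 0.45
R4 (z=42.0): hot=0.32, saturated=0.63; AND[min(a, b)] → w = 0.32
Weighted average = (0.26·89.0 + 0.27·51.0 + 0.45·41.3 + 0.32·42.0) / (0.26 + 0.27 + 0.45 + 0.32)
  = 68.9350 / 1.3000 = 53.03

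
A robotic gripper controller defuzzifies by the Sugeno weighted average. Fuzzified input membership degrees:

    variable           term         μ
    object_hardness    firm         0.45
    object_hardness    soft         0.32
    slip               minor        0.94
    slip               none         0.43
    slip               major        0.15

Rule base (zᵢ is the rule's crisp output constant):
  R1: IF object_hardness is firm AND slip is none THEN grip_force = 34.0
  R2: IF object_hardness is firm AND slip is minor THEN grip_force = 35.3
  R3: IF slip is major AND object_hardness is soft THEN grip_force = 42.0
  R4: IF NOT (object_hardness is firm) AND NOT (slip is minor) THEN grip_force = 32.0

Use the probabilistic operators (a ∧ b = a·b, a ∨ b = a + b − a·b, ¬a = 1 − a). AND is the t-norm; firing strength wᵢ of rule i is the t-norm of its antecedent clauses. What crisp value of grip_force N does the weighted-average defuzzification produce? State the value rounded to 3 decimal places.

35.244

R1 (z=34.0): firm=0.45, none=0.43; AND[a·b] → w = 0.1935
R2 (z=35.3): firm=0.45, minor=0.94; AND[a·b] → w = 0.4230
R3 (z=42.0): major=0.15, soft=0.32; AND[a·b] → w = 0.0480
R4 (z=32.0): ¬firm=1−0.45=0.55, ¬minor=1−0.94=0.06; AND[a·b] → w = 0.0330
Weighted average = (0.1935·34.0 + 0.4230·35.3 + 0.0480·42.0 + 0.0330·32.0) / (0.1935 + 0.4230 + 0.0480 + 0.0330)
  = 24.5829 / 0.6975 = 35.244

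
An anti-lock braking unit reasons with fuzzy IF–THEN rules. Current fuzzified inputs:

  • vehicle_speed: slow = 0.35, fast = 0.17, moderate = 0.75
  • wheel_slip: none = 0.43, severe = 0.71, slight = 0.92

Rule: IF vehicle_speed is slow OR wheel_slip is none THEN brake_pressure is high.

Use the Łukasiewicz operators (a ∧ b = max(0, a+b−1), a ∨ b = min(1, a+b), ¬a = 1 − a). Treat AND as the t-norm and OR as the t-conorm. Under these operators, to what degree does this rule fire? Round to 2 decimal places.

firing strength: slow=0.35, none=0.43; OR[min(1, a+b)] → w = 0.78

0.78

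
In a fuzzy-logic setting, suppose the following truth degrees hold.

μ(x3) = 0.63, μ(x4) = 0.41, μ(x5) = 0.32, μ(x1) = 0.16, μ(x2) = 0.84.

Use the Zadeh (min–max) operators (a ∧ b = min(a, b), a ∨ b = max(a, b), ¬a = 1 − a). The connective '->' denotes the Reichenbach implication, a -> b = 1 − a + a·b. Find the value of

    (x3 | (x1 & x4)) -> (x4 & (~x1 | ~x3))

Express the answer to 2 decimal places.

0.63

x1 & x4 = min(a, b) on (0.16, 0.41) = 0.16
x3 | (x1 & x4) = max(a, b) on (0.63, 0.16) = 0.63
~x1 = 1 − 0.16 = 0.84
~x3 = 1 − 0.63 = 0.37
~x1 | ~x3 = max(a, b) on (0.84, 0.37) = 0.84
x4 & (~x1 | ~x3) = min(a, b) on (0.41, 0.84) = 0.41
(x3 | (x1 & x4)) -> (x4 & (~x1 | ~x3))  [Reichenbach: 1 − a + a·b] with a=0.63, b=0.41 → 0.63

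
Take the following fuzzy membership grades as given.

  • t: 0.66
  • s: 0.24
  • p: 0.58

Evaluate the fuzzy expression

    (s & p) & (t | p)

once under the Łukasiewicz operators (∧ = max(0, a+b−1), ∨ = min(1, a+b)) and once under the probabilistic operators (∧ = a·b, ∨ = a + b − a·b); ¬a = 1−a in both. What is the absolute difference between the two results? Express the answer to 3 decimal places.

Under Łukasiewicz:
  s & p = max(0, a+b−1) on (0.24, 0.58) = 0.00
  t | p = min(1, a+b) on (0.66, 0.58) = 1.00
  (s & p) & (t | p) = max(0, a+b−1) on (0.00, 1.00) = 0.00
  → value = 0.0000
Under probabilistic:
  s & p = a·b on (0.2400, 0.5800) = 0.1392
  t | p = a + b − a·b on (0.6600, 0.5800) = 0.8572
  (s & p) & (t | p) = a·b on (0.1392, 0.8572) = 0.1193
  → value = 0.1193
|0.0000 − 0.1193| = 0.119

0.119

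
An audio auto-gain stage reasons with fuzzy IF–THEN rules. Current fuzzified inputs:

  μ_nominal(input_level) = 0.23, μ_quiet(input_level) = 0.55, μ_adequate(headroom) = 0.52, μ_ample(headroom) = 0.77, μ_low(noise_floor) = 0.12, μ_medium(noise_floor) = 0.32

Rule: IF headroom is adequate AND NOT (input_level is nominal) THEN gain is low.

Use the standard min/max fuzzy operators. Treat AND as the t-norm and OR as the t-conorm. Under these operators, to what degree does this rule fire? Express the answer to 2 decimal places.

0.52

firing strength: adequate=0.52, ¬nominal=1−0.23=0.77; AND[min(a, b)] → w = 0.52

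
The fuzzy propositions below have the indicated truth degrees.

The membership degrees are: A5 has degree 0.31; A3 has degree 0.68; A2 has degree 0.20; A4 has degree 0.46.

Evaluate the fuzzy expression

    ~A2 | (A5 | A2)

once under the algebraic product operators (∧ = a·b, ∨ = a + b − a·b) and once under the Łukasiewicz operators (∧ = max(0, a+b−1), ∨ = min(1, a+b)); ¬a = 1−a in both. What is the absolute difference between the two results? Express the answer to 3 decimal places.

0.110

Under algebraic product:
  ~A2 = 1 − 0.2000 = 0.8000
  A5 | A2 = a + b − a·b on (0.3100, 0.2000) = 0.4480
  ~A2 | (A5 | A2) = a + b − a·b on (0.8000, 0.4480) = 0.8896
  → value = 0.8896
Under Łukasiewicz:
  ~A2 = 1 − 0.20 = 0.80
  A5 | A2 = min(1, a+b) on (0.31, 0.20) = 0.51
  ~A2 | (A5 | A2) = min(1, a+b) on (0.80, 0.51) = 1.00
  → value = 1.0000
|0.8896 − 1.0000| = 0.110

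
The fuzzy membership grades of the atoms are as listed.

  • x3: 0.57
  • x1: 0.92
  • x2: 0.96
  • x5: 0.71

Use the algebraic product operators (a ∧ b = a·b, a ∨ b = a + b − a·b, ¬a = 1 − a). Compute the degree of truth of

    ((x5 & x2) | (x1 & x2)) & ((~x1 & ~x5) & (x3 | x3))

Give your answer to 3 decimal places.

0.018

x5 & x2 = a·b on (0.7100, 0.9600) = 0.6816
x1 & x2 = a·b on (0.9200, 0.9600) = 0.8832
(x5 & x2) | (x1 & x2) = a + b − a·b on (0.6816, 0.8832) = 0.9628
~x1 = 1 − 0.9200 = 0.0800
~x5 = 1 − 0.7100 = 0.2900
~x1 & ~x5 = a·b on (0.0800, 0.2900) = 0.0232
x3 | x3 = a + b − a·b on (0.5700, 0.5700) = 0.8151
(~x1 & ~x5) & (x3 | x3) = a·b on (0.0232, 0.8151) = 0.0189
((x5 & x2) | (x1 & x2)) & ((~x1 & ~x5) & (x3 | x3)) = a·b on (0.9628, 0.0189) = 0.0182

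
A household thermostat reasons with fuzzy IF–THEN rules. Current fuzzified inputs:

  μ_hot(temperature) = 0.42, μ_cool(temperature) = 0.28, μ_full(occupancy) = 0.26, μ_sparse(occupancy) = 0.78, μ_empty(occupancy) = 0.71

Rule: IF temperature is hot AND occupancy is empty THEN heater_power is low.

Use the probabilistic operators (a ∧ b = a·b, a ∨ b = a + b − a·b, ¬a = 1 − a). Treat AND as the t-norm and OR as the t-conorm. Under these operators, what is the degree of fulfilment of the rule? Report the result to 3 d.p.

firing strength: hot=0.42, empty=0.71; AND[a·b] → w = 0.2982

0.298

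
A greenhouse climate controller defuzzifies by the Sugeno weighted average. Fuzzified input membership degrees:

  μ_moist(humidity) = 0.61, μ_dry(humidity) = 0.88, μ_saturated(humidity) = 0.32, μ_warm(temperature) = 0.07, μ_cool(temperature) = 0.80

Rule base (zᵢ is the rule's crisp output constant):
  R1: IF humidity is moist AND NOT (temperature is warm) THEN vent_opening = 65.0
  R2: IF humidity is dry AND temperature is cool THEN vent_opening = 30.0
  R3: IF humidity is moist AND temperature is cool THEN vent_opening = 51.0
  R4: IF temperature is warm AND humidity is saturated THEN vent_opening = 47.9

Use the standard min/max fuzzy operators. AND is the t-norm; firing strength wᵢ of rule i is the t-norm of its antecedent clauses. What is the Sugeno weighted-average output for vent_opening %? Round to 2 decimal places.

46.94

R1 (z=65.0): moist=0.61, ¬warm=1−0.07=0.93; AND[min(a, b)] → w = 0.61
R2 (z=30.0): dry=0.88, cool=0.80; AND[min(a, b)] → w = 0.80
R3 (z=51.0): moist=0.61, cool=0.80; AND[min(a, b)] → w = 0.61
R4 (z=47.9): warm=0.07, saturated=0.32; AND[min(a, b)] → w = 0.07
Weighted average = (0.61·65.0 + 0.80·30.0 + 0.61·51.0 + 0.07·47.9) / (0.61 + 0.80 + 0.61 + 0.07)
  = 98.1130 / 2.0900 = 46.94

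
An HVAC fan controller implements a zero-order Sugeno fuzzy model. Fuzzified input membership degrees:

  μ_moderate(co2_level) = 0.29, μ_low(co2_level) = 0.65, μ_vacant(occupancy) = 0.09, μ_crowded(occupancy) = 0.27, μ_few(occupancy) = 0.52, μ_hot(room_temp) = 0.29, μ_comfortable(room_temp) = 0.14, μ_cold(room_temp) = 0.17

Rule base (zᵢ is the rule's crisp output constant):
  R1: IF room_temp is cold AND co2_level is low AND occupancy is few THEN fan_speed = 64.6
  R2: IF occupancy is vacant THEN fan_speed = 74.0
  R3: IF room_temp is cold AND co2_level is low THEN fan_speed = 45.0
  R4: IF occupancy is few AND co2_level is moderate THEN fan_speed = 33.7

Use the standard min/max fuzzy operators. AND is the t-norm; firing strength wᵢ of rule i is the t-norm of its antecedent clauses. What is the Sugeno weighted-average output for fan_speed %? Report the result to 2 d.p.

48.70

R1 (z=64.6): cold=0.17, low=0.65, few=0.52; AND[min(a, b)] → w = 0.17
R2 (z=74.0): vacant=0.09 → w = 0.09
R3 (z=45.0): cold=0.17, low=0.65; AND[min(a, b)] → w = 0.17
R4 (z=33.7): few=0.52, moderate=0.29; AND[min(a, b)] → w = 0.29
Weighted average = (0.17·64.6 + 0.09·74.0 + 0.17·45.0 + 0.29·33.7) / (0.17 + 0.09 + 0.17 + 0.29)
  = 35.0650 / 0.7200 = 48.70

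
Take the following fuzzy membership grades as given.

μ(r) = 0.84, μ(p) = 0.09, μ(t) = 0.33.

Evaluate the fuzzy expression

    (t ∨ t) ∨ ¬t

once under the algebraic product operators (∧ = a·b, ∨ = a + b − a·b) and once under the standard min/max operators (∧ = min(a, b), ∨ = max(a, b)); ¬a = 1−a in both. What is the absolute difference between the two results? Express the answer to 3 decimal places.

Under algebraic product:
  t ∨ t = a + b − a·b on (0.3300, 0.3300) = 0.5511
  ¬t = 1 − 0.3300 = 0.6700
  (t ∨ t) ∨ ¬t = a + b − a·b on (0.5511, 0.6700) = 0.8519
  → value = 0.8519
Under standard min/max:
  t ∨ t = max(a, b) on (0.33, 0.33) = 0.33
  ¬t = 1 − 0.33 = 0.67
  (t ∨ t) ∨ ¬t = max(a, b) on (0.33, 0.67) = 0.67
  → value = 0.6700
|0.8519 − 0.6700| = 0.182

0.182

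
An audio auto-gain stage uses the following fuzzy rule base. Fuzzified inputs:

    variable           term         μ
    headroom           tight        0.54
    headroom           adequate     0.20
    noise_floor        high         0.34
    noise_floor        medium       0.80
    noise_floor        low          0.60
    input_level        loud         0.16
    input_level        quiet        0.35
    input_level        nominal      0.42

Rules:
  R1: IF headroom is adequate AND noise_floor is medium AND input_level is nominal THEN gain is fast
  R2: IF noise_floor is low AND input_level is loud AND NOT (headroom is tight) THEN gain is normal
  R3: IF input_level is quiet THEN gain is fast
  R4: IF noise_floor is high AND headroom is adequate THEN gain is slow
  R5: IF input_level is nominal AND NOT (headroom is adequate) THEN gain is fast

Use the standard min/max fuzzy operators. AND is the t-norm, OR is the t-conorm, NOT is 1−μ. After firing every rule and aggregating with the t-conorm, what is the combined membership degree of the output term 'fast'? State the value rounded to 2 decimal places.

R1: adequate=0.20, medium=0.80, nominal=0.42; AND[min(a, b)] → w = 0.20
R2: low=0.60, loud=0.16, ¬tight=1−0.54=0.46; AND[min(a, b)] → w = 0.16
R3: quiet=0.35 → w = 0.35
R4: high=0.34, adequate=0.20; AND[min(a, b)] → w = 0.20
R5: nominal=0.42, ¬adequate=1−0.20=0.80; AND[min(a, b)] → w = 0.42
Rules with consequent 'fast': {R1, R3, R5} → strengths 0.20, 0.35, 0.42
Aggregate via t-conorm [max(a, b)]: 0.42

0.42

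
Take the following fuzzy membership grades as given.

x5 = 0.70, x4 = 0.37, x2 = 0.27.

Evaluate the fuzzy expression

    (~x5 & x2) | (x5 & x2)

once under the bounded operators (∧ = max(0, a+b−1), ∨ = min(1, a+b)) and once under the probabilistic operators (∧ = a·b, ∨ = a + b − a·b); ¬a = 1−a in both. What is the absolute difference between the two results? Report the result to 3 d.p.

Under bounded:
  ~x5 = 1 − 0.70 = 0.30
  ~x5 & x2 = max(0, a+b−1) on (0.30, 0.27) = 0.00
  x5 & x2 = max(0, a+b−1) on (0.70, 0.27) = 0.00
  (~x5 & x2) | (x5 & x2) = min(1, a+b) on (0.00, 0.00) = 0.00
  → value = 0.0000
Under probabilistic:
  ~x5 = 1 − 0.7000 = 0.3000
  ~x5 & x2 = a·b on (0.3000, 0.2700) = 0.0810
  x5 & x2 = a·b on (0.7000, 0.2700) = 0.1890
  (~x5 & x2) | (x5 & x2) = a + b − a·b on (0.0810, 0.1890) = 0.2547
  → value = 0.2547
|0.0000 − 0.2547| = 0.255

0.255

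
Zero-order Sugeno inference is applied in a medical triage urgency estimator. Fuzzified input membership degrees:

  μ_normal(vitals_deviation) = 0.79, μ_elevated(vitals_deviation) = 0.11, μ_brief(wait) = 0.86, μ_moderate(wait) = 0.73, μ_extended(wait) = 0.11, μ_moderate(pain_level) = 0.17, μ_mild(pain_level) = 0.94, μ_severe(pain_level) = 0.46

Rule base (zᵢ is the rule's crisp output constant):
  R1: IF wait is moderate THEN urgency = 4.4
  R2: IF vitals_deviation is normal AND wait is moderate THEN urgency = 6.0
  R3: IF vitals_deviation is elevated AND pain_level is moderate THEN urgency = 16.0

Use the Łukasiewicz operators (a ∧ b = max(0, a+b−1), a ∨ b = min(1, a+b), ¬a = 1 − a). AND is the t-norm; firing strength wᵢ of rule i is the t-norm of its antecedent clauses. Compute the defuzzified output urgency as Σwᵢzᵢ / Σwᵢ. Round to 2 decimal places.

R1 (z=4.4): moderate=0.73 → w = 0.73
R2 (z=6.0): normal=0.79, moderate=0.73; AND[max(0, a+b−1)] → w = 0.52
R3 (z=16.0): elevated=0.11, moderate=0.17; AND[max(0, a+b−1)] → w = 0.00
Weighted average = (0.73·4.4 + 0.52·6.0 + 0.00·16.0) / (0.73 + 0.52 + 0.00)
  = 6.3320 / 1.2500 = 5.07

5.07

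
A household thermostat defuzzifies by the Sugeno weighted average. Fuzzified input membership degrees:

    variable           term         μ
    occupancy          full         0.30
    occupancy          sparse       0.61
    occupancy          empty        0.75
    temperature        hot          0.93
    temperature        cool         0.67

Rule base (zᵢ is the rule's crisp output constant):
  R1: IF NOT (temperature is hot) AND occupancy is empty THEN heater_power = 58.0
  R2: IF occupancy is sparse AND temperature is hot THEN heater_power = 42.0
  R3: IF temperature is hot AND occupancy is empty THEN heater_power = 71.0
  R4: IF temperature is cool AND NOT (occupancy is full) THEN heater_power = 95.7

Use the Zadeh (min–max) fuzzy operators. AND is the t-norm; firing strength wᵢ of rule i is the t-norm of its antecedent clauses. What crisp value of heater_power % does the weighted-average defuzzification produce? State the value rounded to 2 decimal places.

R1 (z=58.0): ¬hot=1−0.93=0.07, empty=0.75; AND[min(a, b)] → w = 0.07
R2 (z=42.0): sparse=0.61, hot=0.93; AND[min(a, b)] → w = 0.61
R3 (z=71.0): hot=0.93, empty=0.75; AND[min(a, b)] → w = 0.75
R4 (z=95.7): cool=0.67, ¬full=1−0.30=0.70; AND[min(a, b)] → w = 0.67
Weighted average = (0.07·58.0 + 0.61·42.0 + 0.75·71.0 + 0.67·95.7) / (0.07 + 0.61 + 0.75 + 0.67)
  = 147.0490 / 2.1000 = 70.02

70.02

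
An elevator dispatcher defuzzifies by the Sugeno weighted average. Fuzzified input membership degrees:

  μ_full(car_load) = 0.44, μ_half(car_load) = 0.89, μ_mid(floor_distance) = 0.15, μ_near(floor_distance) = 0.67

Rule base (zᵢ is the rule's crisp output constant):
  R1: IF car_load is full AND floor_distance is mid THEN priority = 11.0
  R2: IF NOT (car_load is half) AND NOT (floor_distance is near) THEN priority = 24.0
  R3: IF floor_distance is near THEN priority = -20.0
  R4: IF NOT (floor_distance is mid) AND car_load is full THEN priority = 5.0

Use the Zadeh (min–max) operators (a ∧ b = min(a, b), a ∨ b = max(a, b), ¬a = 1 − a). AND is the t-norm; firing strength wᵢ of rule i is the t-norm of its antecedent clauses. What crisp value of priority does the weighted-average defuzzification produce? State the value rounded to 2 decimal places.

-5.04

R1 (z=11.0): full=0.44, mid=0.15; AND[min(a, b)] → w = 0.15
R2 (z=24.0): ¬half=1−0.89=0.11, ¬near=1−0.67=0.33; AND[min(a, b)] → w = 0.11
R3 (z=-20.0): near=0.67 → w = 0.67
R4 (z=5.0): ¬mid=1−0.15=0.85, full=0.44; AND[min(a, b)] → w = 0.44
Weighted average = (0.15·11.0 + 0.11·24.0 + 0.67·-20.0 + 0.44·5.0) / (0.15 + 0.11 + 0.67 + 0.44)
  = -6.9100 / 1.3700 = -5.04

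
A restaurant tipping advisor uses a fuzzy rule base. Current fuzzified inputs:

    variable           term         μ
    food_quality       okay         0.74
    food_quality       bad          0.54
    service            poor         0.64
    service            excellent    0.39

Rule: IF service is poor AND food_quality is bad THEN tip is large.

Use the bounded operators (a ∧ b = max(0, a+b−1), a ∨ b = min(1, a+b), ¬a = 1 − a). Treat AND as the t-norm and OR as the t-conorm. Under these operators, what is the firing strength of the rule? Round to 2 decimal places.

firing strength: poor=0.64, bad=0.54; AND[max(0, a+b−1)] → w = 0.18

0.18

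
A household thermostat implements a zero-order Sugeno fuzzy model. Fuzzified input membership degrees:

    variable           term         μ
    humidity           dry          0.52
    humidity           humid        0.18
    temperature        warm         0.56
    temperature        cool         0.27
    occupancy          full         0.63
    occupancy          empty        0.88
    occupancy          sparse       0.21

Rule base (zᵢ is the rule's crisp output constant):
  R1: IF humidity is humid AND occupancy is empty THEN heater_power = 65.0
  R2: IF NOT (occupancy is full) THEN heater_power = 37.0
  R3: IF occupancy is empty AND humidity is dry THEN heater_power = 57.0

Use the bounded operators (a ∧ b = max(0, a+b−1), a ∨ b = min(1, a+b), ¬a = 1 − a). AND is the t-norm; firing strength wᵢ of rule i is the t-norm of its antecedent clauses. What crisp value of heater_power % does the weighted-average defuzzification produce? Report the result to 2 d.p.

R1 (z=65.0): humid=0.18, empty=0.88; AND[max(0, a+b−1)] → w = 0.06
R2 (z=37.0): ¬full=1−0.63=0.37 → w = 0.37
R3 (z=57.0): empty=0.88, dry=0.52; AND[max(0, a+b−1)] → w = 0.40
Weighted average = (0.06·65.0 + 0.37·37.0 + 0.40·57.0) / (0.06 + 0.37 + 0.40)
  = 40.3900 / 0.8300 = 48.66

48.66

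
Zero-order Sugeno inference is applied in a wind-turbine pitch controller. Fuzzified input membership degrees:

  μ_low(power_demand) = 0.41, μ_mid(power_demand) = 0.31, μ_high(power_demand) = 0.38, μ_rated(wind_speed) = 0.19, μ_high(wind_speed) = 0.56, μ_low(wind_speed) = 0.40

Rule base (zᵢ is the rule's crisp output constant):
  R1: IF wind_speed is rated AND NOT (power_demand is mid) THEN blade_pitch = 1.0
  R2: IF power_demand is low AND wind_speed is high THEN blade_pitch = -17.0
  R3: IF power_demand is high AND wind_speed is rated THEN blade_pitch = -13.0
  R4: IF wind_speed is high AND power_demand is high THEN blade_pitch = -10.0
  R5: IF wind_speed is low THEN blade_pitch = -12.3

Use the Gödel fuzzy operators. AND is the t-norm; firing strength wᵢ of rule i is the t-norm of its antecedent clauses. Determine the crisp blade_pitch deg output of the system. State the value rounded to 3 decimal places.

R1 (z=1.0): rated=0.19, ¬mid=1−0.31=0.69; AND[min(a, b)] → w = 0.19
R2 (z=-17.0): low=0.41, high=0.56; AND[min(a, b)] → w = 0.41
R3 (z=-13.0): high=0.38, rated=0.19; AND[min(a, b)] → w = 0.19
R4 (z=-10.0): high=0.56, high=0.38; AND[min(a, b)] → w = 0.38
R5 (z=-12.3): low=0.40 → w = 0.40
Weighted average = (0.19·1.0 + 0.41·-17.0 + 0.19·-13.0 + 0.38·-10.0 + 0.40·-12.3) / (0.19 + 0.41 + 0.19 + 0.38 + 0.40)
  = -17.9700 / 1.5700 = -11.446

-11.446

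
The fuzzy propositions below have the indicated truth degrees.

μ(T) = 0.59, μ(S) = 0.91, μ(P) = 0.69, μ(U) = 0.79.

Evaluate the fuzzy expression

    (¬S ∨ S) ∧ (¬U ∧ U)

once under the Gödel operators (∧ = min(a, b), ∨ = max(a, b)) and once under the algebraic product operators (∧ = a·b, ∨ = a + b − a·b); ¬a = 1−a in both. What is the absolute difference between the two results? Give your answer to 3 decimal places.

0.058

Under Gödel:
  ¬S = 1 − 0.91 = 0.09
  ¬S ∨ S = max(a, b) on (0.09, 0.91) = 0.91
  ¬U = 1 − 0.79 = 0.21
  ¬U ∧ U = min(a, b) on (0.21, 0.79) = 0.21
  (¬S ∨ S) ∧ (¬U ∧ U) = min(a, b) on (0.91, 0.21) = 0.21
  → value = 0.2100
Under algebraic product:
  ¬S = 1 − 0.9100 = 0.0900
  ¬S ∨ S = a + b − a·b on (0.0900, 0.9100) = 0.9181
  ¬U = 1 − 0.7900 = 0.2100
  ¬U ∧ U = a·b on (0.2100, 0.7900) = 0.1659
  (¬S ∨ S) ∧ (¬U ∧ U) = a·b on (0.9181, 0.1659) = 0.1523
  → value = 0.1523
|0.2100 − 0.1523| = 0.058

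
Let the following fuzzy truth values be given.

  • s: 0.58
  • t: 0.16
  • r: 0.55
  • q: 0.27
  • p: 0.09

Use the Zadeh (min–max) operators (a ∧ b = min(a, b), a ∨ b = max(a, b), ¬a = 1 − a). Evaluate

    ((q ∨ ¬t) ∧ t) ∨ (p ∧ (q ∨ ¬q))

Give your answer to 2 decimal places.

0.16

¬t = 1 − 0.16 = 0.84
q ∨ ¬t = max(a, b) on (0.27, 0.84) = 0.84
(q ∨ ¬t) ∧ t = min(a, b) on (0.84, 0.16) = 0.16
¬q = 1 − 0.27 = 0.73
q ∨ ¬q = max(a, b) on (0.27, 0.73) = 0.73
p ∧ (q ∨ ¬q) = min(a, b) on (0.09, 0.73) = 0.09
((q ∨ ¬t) ∧ t) ∨ (p ∧ (q ∨ ¬q)) = max(a, b) on (0.16, 0.09) = 0.16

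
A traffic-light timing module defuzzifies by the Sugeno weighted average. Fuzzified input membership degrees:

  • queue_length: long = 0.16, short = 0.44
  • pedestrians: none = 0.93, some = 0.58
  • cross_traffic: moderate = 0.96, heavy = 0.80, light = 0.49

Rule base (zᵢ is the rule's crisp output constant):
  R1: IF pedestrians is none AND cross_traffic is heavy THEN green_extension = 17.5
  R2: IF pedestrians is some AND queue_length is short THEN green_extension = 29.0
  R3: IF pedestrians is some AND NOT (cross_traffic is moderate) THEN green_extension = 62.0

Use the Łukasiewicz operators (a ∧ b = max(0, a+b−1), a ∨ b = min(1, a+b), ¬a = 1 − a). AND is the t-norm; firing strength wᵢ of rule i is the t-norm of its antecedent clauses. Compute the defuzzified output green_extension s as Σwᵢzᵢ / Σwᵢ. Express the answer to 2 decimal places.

17.81

R1 (z=17.5): none=0.93, heavy=0.80; AND[max(0, a+b−1)] → w = 0.73
R2 (z=29.0): some=0.58, short=0.44; AND[max(0, a+b−1)] → w = 0.02
R3 (z=62.0): some=0.58, ¬moderate=1−0.96=0.04; AND[max(0, a+b−1)] → w = 0.00
Weighted average = (0.73·17.5 + 0.02·29.0 + 0.00·62.0) / (0.73 + 0.02 + 0.00)
  = 13.3550 / 0.7500 = 17.81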